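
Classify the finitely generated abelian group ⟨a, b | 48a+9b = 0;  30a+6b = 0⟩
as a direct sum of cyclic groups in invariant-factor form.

rank_ℚ(R)=2; free=2−2=0
SNF(R) diag = [3, 6] → torsion [3, 6]

Answer: M ≅ ℤ/3 ⊕ ℤ/6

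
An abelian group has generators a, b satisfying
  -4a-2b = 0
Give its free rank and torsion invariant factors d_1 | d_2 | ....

rank_ℚ(R)=1; free=2−1=1
SNF(R) diag = [2] → torsion [2]

Answer: M ≅ ℤ^1 ⊕ ℤ/2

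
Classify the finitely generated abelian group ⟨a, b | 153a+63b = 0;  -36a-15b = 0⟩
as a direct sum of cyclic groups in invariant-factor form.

rank_ℚ(R)=2; free=2−2=0
SNF(R) diag = [3, 9] → torsion [3, 9]

Answer: M ≅ ℤ/3 ⊕ ℤ/9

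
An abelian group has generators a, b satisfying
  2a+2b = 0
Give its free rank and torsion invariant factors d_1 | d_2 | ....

rank_ℚ(R)=1; free=2−1=1
SNF(R) diag = [2] → torsion [2]

Answer: M ≅ ℤ^1 ⊕ ℤ/2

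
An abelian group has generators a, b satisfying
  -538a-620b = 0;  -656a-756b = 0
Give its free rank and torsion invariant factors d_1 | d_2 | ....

Answer: M ≅ ℤ/2 ⊕ ℤ/4

Derivation:
rank_ℚ(R)=2; free=2−2=0
SNF(R) diag = [2, 4] → torsion [2, 4]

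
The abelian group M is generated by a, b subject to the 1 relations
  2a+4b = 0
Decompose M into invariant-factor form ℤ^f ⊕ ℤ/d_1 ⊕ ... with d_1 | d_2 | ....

Answer: M ≅ ℤ^1 ⊕ ℤ/2

Derivation:
rank_ℚ(R)=1; free=2−1=1
SNF(R) diag = [2] → torsion [2]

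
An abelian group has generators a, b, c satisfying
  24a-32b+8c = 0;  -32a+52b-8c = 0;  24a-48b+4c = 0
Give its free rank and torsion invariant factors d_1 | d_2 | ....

rank_ℚ(R)=3; free=3−3=0
SNF(R) diag = [4, 4, 8] → torsion [4, 4, 8]

Answer: M ≅ ℤ/4 ⊕ ℤ/4 ⊕ ℤ/8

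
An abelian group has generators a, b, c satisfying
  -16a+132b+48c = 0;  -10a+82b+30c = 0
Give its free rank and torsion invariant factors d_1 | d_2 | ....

rank_ℚ(R)=2; free=3−2=1
SNF(R) diag = [2, 4] → torsion [2, 4]

Answer: M ≅ ℤ^1 ⊕ ℤ/2 ⊕ ℤ/4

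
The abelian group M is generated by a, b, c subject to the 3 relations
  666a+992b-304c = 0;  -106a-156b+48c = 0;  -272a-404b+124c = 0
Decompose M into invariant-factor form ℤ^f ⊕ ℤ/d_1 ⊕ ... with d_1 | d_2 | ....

Answer: M ≅ ℤ/2 ⊕ ℤ/4 ⊕ ℤ/12

Derivation:
rank_ℚ(R)=3; free=3−3=0
SNF(R) diag = [2, 4, 12] → torsion [2, 4, 12]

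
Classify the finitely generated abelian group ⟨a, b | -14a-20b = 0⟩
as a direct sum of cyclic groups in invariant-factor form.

Answer: M ≅ ℤ^1 ⊕ ℤ/2

Derivation:
rank_ℚ(R)=1; free=2−1=1
SNF(R) diag = [2] → torsion [2]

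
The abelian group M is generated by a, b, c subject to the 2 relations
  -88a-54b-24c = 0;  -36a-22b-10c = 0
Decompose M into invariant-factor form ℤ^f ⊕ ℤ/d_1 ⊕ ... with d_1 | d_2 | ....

rank_ℚ(R)=2; free=3−2=1
SNF(R) diag = [2, 2] → torsion [2, 2]

Answer: M ≅ ℤ^1 ⊕ ℤ/2 ⊕ ℤ/2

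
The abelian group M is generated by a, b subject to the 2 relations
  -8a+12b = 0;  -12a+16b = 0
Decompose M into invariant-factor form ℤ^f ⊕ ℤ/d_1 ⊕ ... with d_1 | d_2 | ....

rank_ℚ(R)=2; free=2−2=0
SNF(R) diag = [4, 4] → torsion [4, 4]

Answer: M ≅ ℤ/4 ⊕ ℤ/4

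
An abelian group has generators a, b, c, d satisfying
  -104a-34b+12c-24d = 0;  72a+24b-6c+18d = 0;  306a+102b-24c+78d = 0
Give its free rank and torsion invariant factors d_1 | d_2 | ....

Answer: M ≅ ℤ^1 ⊕ ℤ/2 ⊕ ℤ/6 ⊕ ℤ/6

Derivation:
rank_ℚ(R)=3; free=4−3=1
SNF(R) diag = [2, 6, 6] → torsion [2, 6, 6]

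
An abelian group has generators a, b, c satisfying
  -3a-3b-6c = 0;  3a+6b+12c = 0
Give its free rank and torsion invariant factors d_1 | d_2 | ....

rank_ℚ(R)=2; free=3−2=1
SNF(R) diag = [3, 3] → torsion [3, 3]

Answer: M ≅ ℤ^1 ⊕ ℤ/3 ⊕ ℤ/3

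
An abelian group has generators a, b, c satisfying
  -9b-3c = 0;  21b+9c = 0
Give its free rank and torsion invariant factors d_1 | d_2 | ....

Answer: M ≅ ℤ^1 ⊕ ℤ/3 ⊕ ℤ/6

Derivation:
rank_ℚ(R)=2; free=3−2=1
SNF(R) diag = [3, 6] → torsion [3, 6]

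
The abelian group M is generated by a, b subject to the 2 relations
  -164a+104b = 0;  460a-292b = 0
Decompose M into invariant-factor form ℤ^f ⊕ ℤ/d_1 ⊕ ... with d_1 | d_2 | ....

Answer: M ≅ ℤ/4 ⊕ ℤ/12

Derivation:
rank_ℚ(R)=2; free=2−2=0
SNF(R) diag = [4, 12] → torsion [4, 12]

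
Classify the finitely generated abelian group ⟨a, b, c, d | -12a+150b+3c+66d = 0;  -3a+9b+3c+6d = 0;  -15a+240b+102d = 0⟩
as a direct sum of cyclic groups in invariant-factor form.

rank_ℚ(R)=3; free=4−3=1
SNF(R) diag = [3, 3, 3] → torsion [3, 3, 3]

Answer: M ≅ ℤ^1 ⊕ ℤ/3 ⊕ ℤ/3 ⊕ ℤ/3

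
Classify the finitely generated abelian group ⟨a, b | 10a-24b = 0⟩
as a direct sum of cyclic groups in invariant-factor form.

rank_ℚ(R)=1; free=2−1=1
SNF(R) diag = [2] → torsion [2]

Answer: M ≅ ℤ^1 ⊕ ℤ/2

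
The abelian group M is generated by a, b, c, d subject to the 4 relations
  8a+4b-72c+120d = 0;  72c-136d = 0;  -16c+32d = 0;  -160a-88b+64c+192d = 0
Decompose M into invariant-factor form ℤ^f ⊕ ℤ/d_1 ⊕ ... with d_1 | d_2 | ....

rank_ℚ(R)=4; free=4−4=0
SNF(R) diag = [4, 8, 16, 16] → torsion [4, 8, 16, 16]

Answer: M ≅ ℤ/4 ⊕ ℤ/8 ⊕ ℤ/16 ⊕ ℤ/16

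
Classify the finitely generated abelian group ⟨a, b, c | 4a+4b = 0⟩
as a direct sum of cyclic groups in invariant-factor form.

rank_ℚ(R)=1; free=3−1=2
SNF(R) diag = [4] → torsion [4]

Answer: M ≅ ℤ^2 ⊕ ℤ/4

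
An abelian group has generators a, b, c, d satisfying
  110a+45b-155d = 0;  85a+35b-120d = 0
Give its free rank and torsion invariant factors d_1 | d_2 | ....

rank_ℚ(R)=2; free=4−2=2
SNF(R) diag = [5, 5] → torsion [5, 5]

Answer: M ≅ ℤ^2 ⊕ ℤ/5 ⊕ ℤ/5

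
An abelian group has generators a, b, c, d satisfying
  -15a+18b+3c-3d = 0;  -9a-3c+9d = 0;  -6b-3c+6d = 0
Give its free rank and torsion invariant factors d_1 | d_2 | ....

Answer: M ≅ ℤ^1 ⊕ ℤ/3 ⊕ ℤ/3 ⊕ ℤ/6

Derivation:
rank_ℚ(R)=3; free=4−3=1
SNF(R) diag = [3, 3, 6] → torsion [3, 3, 6]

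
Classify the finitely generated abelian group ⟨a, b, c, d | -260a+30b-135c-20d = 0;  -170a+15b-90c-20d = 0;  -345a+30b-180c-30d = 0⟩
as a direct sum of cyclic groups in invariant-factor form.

rank_ℚ(R)=3; free=4−3=1
SNF(R) diag = [5, 15, 45] → torsion [5, 15, 45]

Answer: M ≅ ℤ^1 ⊕ ℤ/5 ⊕ ℤ/15 ⊕ ℤ/45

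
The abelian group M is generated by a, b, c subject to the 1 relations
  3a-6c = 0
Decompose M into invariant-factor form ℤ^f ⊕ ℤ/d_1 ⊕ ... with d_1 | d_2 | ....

rank_ℚ(R)=1; free=3−1=2
SNF(R) diag = [3] → torsion [3]

Answer: M ≅ ℤ^2 ⊕ ℤ/3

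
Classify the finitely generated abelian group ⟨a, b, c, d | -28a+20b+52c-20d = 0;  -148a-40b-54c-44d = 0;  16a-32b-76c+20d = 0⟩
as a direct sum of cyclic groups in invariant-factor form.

rank_ℚ(R)=3; free=4−3=1
SNF(R) diag = [2, 4, 12] → torsion [2, 4, 12]

Answer: M ≅ ℤ^1 ⊕ ℤ/2 ⊕ ℤ/4 ⊕ ℤ/12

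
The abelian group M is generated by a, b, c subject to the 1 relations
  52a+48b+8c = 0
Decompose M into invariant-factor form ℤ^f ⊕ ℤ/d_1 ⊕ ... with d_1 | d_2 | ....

rank_ℚ(R)=1; free=3−1=2
SNF(R) diag = [4] → torsion [4]

Answer: M ≅ ℤ^2 ⊕ ℤ/4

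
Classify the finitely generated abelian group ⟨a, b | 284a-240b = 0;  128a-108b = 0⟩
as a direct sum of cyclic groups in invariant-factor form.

Answer: M ≅ ℤ/4 ⊕ ℤ/12

Derivation:
rank_ℚ(R)=2; free=2−2=0
SNF(R) diag = [4, 12] → torsion [4, 12]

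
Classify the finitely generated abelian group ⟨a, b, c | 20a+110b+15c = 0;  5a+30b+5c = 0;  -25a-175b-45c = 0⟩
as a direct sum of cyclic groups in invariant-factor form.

Answer: M ≅ ℤ/5 ⊕ ℤ/5 ⊕ ℤ/15

Derivation:
rank_ℚ(R)=3; free=3−3=0
SNF(R) diag = [5, 5, 15] → torsion [5, 5, 15]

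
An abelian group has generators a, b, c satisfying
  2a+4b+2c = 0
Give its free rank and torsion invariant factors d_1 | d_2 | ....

rank_ℚ(R)=1; free=3−1=2
SNF(R) diag = [2] → torsion [2]

Answer: M ≅ ℤ^2 ⊕ ℤ/2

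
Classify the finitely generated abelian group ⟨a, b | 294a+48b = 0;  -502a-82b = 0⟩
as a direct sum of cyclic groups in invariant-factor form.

Answer: M ≅ ℤ/2 ⊕ ℤ/6

Derivation:
rank_ℚ(R)=2; free=2−2=0
SNF(R) diag = [2, 6] → torsion [2, 6]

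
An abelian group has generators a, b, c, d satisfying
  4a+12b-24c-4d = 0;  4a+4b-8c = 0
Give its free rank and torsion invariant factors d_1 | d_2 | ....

rank_ℚ(R)=2; free=4−2=2
SNF(R) diag = [4, 4] → torsion [4, 4]

Answer: M ≅ ℤ^2 ⊕ ℤ/4 ⊕ ℤ/4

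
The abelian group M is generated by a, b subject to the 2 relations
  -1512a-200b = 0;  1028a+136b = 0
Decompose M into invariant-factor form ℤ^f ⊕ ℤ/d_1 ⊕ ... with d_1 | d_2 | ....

rank_ℚ(R)=2; free=2−2=0
SNF(R) diag = [4, 8] → torsion [4, 8]

Answer: M ≅ ℤ/4 ⊕ ℤ/8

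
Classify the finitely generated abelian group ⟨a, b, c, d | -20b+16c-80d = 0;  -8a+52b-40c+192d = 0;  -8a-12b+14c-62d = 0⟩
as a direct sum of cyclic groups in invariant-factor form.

Answer: M ≅ ℤ^1 ⊕ ℤ/2 ⊕ ℤ/4 ⊕ ℤ/8

Derivation:
rank_ℚ(R)=3; free=4−3=1
SNF(R) diag = [2, 4, 8] → torsion [2, 4, 8]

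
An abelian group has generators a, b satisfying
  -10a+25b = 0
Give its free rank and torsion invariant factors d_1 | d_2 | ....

rank_ℚ(R)=1; free=2−1=1
SNF(R) diag = [5] → torsion [5]

Answer: M ≅ ℤ^1 ⊕ ℤ/5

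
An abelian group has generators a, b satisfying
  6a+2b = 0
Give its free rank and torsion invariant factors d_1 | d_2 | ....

rank_ℚ(R)=1; free=2−1=1
SNF(R) diag = [2] → torsion [2]

Answer: M ≅ ℤ^1 ⊕ ℤ/2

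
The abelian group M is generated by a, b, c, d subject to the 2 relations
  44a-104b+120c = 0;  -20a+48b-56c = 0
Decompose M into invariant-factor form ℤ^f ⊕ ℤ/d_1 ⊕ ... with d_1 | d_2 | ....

rank_ℚ(R)=2; free=4−2=2
SNF(R) diag = [4, 8] → torsion [4, 8]

Answer: M ≅ ℤ^2 ⊕ ℤ/4 ⊕ ℤ/8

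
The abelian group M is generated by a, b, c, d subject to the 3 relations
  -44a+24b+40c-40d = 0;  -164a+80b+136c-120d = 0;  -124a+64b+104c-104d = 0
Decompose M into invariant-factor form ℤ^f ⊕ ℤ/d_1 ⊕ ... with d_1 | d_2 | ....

Answer: M ≅ ℤ^1 ⊕ ℤ/4 ⊕ ℤ/8 ⊕ ℤ/16

Derivation:
rank_ℚ(R)=3; free=4−3=1
SNF(R) diag = [4, 8, 16] → torsion [4, 8, 16]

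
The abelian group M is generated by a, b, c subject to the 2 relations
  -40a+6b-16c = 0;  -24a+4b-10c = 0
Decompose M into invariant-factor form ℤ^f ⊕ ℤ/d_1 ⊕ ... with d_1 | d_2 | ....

Answer: M ≅ ℤ^1 ⊕ ℤ/2 ⊕ ℤ/2

Derivation:
rank_ℚ(R)=2; free=3−2=1
SNF(R) diag = [2, 2] → torsion [2, 2]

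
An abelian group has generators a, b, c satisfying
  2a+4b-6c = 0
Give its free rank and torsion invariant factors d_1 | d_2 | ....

rank_ℚ(R)=1; free=3−1=2
SNF(R) diag = [2] → torsion [2]

Answer: M ≅ ℤ^2 ⊕ ℤ/2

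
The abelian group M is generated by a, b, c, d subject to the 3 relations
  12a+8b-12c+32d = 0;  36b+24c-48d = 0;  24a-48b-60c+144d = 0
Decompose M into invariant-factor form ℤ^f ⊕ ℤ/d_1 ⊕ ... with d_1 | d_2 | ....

Answer: M ≅ ℤ^1 ⊕ ℤ/4 ⊕ ℤ/12 ⊕ ℤ/12

Derivation:
rank_ℚ(R)=3; free=4−3=1
SNF(R) diag = [4, 12, 12] → torsion [4, 12, 12]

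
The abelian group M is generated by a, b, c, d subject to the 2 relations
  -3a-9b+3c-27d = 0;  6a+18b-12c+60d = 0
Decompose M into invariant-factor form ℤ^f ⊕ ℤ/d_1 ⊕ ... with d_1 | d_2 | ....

rank_ℚ(R)=2; free=4−2=2
SNF(R) diag = [3, 6] → torsion [3, 6]

Answer: M ≅ ℤ^2 ⊕ ℤ/3 ⊕ ℤ/6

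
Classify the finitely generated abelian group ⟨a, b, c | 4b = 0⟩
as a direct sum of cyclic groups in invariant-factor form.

rank_ℚ(R)=1; free=3−1=2
SNF(R) diag = [4] → torsion [4]

Answer: M ≅ ℤ^2 ⊕ ℤ/4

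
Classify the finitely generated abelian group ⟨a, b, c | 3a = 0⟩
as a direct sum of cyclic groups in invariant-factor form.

rank_ℚ(R)=1; free=3−1=2
SNF(R) diag = [3] → torsion [3]

Answer: M ≅ ℤ^2 ⊕ ℤ/3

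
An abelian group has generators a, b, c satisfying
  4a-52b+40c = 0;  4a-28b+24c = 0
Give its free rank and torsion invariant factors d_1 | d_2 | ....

rank_ℚ(R)=2; free=3−2=1
SNF(R) diag = [4, 8] → torsion [4, 8]

Answer: M ≅ ℤ^1 ⊕ ℤ/4 ⊕ ℤ/8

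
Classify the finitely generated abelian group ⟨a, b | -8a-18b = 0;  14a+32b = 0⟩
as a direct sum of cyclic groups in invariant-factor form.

Answer: M ≅ ℤ/2 ⊕ ℤ/2

Derivation:
rank_ℚ(R)=2; free=2−2=0
SNF(R) diag = [2, 2] → torsion [2, 2]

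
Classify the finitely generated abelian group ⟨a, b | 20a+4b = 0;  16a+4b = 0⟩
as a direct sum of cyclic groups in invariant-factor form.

Answer: M ≅ ℤ/4 ⊕ ℤ/4

Derivation:
rank_ℚ(R)=2; free=2−2=0
SNF(R) diag = [4, 4] → torsion [4, 4]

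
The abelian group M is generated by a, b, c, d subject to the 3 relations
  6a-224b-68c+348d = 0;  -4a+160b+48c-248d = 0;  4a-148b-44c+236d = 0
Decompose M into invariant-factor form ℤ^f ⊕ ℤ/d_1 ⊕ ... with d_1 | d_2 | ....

Answer: M ≅ ℤ^1 ⊕ ℤ/2 ⊕ ℤ/4 ⊕ ℤ/8

Derivation:
rank_ℚ(R)=3; free=4−3=1
SNF(R) diag = [2, 4, 8] → torsion [2, 4, 8]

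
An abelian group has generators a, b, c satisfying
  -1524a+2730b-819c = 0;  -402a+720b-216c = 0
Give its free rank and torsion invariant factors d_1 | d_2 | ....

Answer: M ≅ ℤ^1 ⊕ ℤ/3 ⊕ ℤ/6

Derivation:
rank_ℚ(R)=2; free=3−2=1
SNF(R) diag = [3, 6] → torsion [3, 6]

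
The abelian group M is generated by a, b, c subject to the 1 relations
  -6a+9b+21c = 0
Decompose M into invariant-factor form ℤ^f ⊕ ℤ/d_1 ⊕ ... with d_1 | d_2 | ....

Answer: M ≅ ℤ^2 ⊕ ℤ/3

Derivation:
rank_ℚ(R)=1; free=3−1=2
SNF(R) diag = [3] → torsion [3]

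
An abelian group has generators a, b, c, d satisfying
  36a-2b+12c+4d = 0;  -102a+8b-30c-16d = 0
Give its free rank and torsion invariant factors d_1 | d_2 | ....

rank_ℚ(R)=2; free=4−2=2
SNF(R) diag = [2, 6] → torsion [2, 6]

Answer: M ≅ ℤ^2 ⊕ ℤ/2 ⊕ ℤ/6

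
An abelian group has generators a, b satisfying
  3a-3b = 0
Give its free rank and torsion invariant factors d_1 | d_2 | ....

Answer: M ≅ ℤ^1 ⊕ ℤ/3

Derivation:
rank_ℚ(R)=1; free=2−1=1
SNF(R) diag = [3] → torsion [3]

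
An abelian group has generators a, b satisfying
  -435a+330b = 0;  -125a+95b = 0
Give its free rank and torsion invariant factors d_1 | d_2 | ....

rank_ℚ(R)=2; free=2−2=0
SNF(R) diag = [5, 15] → torsion [5, 15]

Answer: M ≅ ℤ/5 ⊕ ℤ/15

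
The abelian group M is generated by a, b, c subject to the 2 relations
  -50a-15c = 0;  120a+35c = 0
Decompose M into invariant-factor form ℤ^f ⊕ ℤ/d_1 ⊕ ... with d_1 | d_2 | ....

Answer: M ≅ ℤ^1 ⊕ ℤ/5 ⊕ ℤ/10

Derivation:
rank_ℚ(R)=2; free=3−2=1
SNF(R) diag = [5, 10] → torsion [5, 10]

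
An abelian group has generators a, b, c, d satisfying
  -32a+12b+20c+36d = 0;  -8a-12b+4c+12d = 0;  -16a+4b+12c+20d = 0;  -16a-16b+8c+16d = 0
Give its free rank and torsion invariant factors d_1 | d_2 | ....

Answer: M ≅ ℤ/4 ⊕ ℤ/8 ⊕ ℤ/8 ⊕ ℤ/24

Derivation:
rank_ℚ(R)=4; free=4−4=0
SNF(R) diag = [4, 8, 8, 24] → torsion [4, 8, 8, 24]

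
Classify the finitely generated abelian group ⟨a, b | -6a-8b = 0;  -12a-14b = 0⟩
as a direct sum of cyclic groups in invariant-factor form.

rank_ℚ(R)=2; free=2−2=0
SNF(R) diag = [2, 6] → torsion [2, 6]

Answer: M ≅ ℤ/2 ⊕ ℤ/6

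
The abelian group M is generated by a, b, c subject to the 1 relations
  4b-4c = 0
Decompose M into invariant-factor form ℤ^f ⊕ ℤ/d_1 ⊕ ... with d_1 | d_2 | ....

rank_ℚ(R)=1; free=3−1=2
SNF(R) diag = [4] → torsion [4]

Answer: M ≅ ℤ^2 ⊕ ℤ/4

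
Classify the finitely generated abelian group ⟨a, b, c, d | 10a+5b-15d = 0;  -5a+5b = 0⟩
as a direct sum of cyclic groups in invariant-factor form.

Answer: M ≅ ℤ^2 ⊕ ℤ/5 ⊕ ℤ/15

Derivation:
rank_ℚ(R)=2; free=4−2=2
SNF(R) diag = [5, 15] → torsion [5, 15]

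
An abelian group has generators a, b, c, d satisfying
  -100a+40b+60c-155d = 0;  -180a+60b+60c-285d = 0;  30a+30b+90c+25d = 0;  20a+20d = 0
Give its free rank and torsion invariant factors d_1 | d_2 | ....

rank_ℚ(R)=4; free=4−4=0
SNF(R) diag = [5, 10, 20, 60] → torsion [5, 10, 20, 60]

Answer: M ≅ ℤ/5 ⊕ ℤ/10 ⊕ ℤ/20 ⊕ ℤ/60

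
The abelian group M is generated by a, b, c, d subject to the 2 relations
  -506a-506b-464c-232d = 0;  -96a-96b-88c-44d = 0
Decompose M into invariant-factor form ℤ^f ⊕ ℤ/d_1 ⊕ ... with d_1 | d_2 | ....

rank_ℚ(R)=2; free=4−2=2
SNF(R) diag = [2, 4] → torsion [2, 4]

Answer: M ≅ ℤ^2 ⊕ ℤ/2 ⊕ ℤ/4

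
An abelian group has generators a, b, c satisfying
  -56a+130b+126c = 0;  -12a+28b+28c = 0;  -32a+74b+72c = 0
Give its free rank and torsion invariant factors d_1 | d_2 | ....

rank_ℚ(R)=3; free=3−3=0
SNF(R) diag = [2, 2, 4] → torsion [2, 2, 4]

Answer: M ≅ ℤ/2 ⊕ ℤ/2 ⊕ ℤ/4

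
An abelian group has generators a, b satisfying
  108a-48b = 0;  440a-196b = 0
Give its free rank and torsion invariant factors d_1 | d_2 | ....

rank_ℚ(R)=2; free=2−2=0
SNF(R) diag = [4, 12] → torsion [4, 12]

Answer: M ≅ ℤ/4 ⊕ ℤ/12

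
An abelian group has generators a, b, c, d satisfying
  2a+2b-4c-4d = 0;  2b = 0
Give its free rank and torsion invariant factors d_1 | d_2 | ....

Answer: M ≅ ℤ^2 ⊕ ℤ/2 ⊕ ℤ/2

Derivation:
rank_ℚ(R)=2; free=4−2=2
SNF(R) diag = [2, 2] → torsion [2, 2]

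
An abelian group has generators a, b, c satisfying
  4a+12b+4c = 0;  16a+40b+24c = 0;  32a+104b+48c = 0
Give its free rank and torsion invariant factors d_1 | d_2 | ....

rank_ℚ(R)=3; free=3−3=0
SNF(R) diag = [4, 8, 24] → torsion [4, 8, 24]

Answer: M ≅ ℤ/4 ⊕ ℤ/8 ⊕ ℤ/24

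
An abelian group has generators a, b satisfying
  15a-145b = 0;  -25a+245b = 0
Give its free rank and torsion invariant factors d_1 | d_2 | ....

rank_ℚ(R)=2; free=2−2=0
SNF(R) diag = [5, 10] → torsion [5, 10]

Answer: M ≅ ℤ/5 ⊕ ℤ/10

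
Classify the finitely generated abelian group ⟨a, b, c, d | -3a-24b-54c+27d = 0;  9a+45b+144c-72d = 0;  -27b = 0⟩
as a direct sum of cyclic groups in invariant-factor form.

Answer: M ≅ ℤ^1 ⊕ ℤ/3 ⊕ ℤ/9 ⊕ ℤ/27

Derivation:
rank_ℚ(R)=3; free=4−3=1
SNF(R) diag = [3, 9, 27] → torsion [3, 9, 27]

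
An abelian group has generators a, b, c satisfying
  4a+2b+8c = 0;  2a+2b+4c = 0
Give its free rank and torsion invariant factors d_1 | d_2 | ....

Answer: M ≅ ℤ^1 ⊕ ℤ/2 ⊕ ℤ/2

Derivation:
rank_ℚ(R)=2; free=3−2=1
SNF(R) diag = [2, 2] → torsion [2, 2]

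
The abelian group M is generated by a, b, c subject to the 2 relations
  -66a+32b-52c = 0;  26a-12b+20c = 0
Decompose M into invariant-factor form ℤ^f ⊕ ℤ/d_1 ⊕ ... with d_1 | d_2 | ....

rank_ℚ(R)=2; free=3−2=1
SNF(R) diag = [2, 4] → torsion [2, 4]

Answer: M ≅ ℤ^1 ⊕ ℤ/2 ⊕ ℤ/4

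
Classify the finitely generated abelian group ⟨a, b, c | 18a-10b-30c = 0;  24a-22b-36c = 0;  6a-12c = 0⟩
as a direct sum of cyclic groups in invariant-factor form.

Answer: M ≅ ℤ/2 ⊕ ℤ/6 ⊕ ℤ/6

Derivation:
rank_ℚ(R)=3; free=3−3=0
SNF(R) diag = [2, 6, 6] → torsion [2, 6, 6]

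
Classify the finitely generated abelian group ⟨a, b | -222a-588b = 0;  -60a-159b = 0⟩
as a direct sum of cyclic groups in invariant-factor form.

Answer: M ≅ ℤ/3 ⊕ ℤ/6

Derivation:
rank_ℚ(R)=2; free=2−2=0
SNF(R) diag = [3, 6] → torsion [3, 6]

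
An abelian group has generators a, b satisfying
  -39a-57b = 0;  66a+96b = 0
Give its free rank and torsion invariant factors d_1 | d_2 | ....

rank_ℚ(R)=2; free=2−2=0
SNF(R) diag = [3, 6] → torsion [3, 6]

Answer: M ≅ ℤ/3 ⊕ ℤ/6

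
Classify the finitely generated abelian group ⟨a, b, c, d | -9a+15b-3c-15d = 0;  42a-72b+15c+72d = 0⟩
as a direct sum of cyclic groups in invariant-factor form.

Answer: M ≅ ℤ^2 ⊕ ℤ/3 ⊕ ℤ/3

Derivation:
rank_ℚ(R)=2; free=4−2=2
SNF(R) diag = [3, 3] → torsion [3, 3]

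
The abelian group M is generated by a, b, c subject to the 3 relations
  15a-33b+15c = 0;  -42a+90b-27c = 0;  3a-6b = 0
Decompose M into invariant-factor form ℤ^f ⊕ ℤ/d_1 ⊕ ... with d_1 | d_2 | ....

Answer: M ≅ ℤ/3 ⊕ ℤ/3 ⊕ ℤ/3

Derivation:
rank_ℚ(R)=3; free=3−3=0
SNF(R) diag = [3, 3, 3] → torsion [3, 3, 3]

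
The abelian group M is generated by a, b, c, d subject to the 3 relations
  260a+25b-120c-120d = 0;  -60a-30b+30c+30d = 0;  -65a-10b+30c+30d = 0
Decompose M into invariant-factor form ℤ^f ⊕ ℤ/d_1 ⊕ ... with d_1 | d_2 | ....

Answer: M ≅ ℤ^1 ⊕ ℤ/5 ⊕ ℤ/15 ⊕ ℤ/30

Derivation:
rank_ℚ(R)=3; free=4−3=1
SNF(R) diag = [5, 15, 30] → torsion [5, 15, 30]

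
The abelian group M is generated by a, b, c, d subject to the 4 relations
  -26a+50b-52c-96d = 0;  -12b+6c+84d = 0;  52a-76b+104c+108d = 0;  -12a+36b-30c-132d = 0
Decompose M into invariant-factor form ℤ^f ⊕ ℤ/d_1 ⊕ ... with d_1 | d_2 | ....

rank_ℚ(R)=4; free=4−4=0
SNF(R) diag = [2, 6, 12, 12] → torsion [2, 6, 12, 12]

Answer: M ≅ ℤ/2 ⊕ ℤ/6 ⊕ ℤ/12 ⊕ ℤ/12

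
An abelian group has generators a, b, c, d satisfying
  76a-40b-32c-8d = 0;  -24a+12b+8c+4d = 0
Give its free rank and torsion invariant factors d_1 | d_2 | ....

Answer: M ≅ ℤ^2 ⊕ ℤ/4 ⊕ ℤ/4

Derivation:
rank_ℚ(R)=2; free=4−2=2
SNF(R) diag = [4, 4] → torsion [4, 4]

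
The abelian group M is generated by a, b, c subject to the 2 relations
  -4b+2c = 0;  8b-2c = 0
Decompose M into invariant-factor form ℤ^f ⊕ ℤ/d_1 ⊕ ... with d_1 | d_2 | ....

Answer: M ≅ ℤ^1 ⊕ ℤ/2 ⊕ ℤ/4

Derivation:
rank_ℚ(R)=2; free=3−2=1
SNF(R) diag = [2, 4] → torsion [2, 4]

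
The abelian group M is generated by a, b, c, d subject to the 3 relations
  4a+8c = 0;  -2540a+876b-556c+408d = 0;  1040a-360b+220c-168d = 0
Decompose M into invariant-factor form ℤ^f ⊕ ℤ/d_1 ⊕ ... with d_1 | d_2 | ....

rank_ℚ(R)=3; free=4−3=1
SNF(R) diag = [4, 12, 12] → torsion [4, 12, 12]

Answer: M ≅ ℤ^1 ⊕ ℤ/4 ⊕ ℤ/12 ⊕ ℤ/12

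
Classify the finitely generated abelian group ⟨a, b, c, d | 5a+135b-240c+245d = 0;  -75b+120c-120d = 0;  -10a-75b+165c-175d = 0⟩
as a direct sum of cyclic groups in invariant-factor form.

rank_ℚ(R)=3; free=4−3=1
SNF(R) diag = [5, 15, 15] → torsion [5, 15, 15]

Answer: M ≅ ℤ^1 ⊕ ℤ/5 ⊕ ℤ/15 ⊕ ℤ/15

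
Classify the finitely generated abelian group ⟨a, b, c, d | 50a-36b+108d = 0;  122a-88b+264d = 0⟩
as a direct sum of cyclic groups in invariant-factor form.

rank_ℚ(R)=2; free=4−2=2
SNF(R) diag = [2, 4] → torsion [2, 4]

Answer: M ≅ ℤ^2 ⊕ ℤ/2 ⊕ ℤ/4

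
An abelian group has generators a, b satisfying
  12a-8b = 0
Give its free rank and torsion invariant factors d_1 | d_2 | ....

Answer: M ≅ ℤ^1 ⊕ ℤ/4

Derivation:
rank_ℚ(R)=1; free=2−1=1
SNF(R) diag = [4] → torsion [4]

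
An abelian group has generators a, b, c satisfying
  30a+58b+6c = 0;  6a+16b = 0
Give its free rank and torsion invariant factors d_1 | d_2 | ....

rank_ℚ(R)=2; free=3−2=1
SNF(R) diag = [2, 6] → torsion [2, 6]

Answer: M ≅ ℤ^1 ⊕ ℤ/2 ⊕ ℤ/6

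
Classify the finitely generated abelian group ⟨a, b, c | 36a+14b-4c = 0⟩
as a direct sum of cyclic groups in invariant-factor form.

rank_ℚ(R)=1; free=3−1=2
SNF(R) diag = [2] → torsion [2]

Answer: M ≅ ℤ^2 ⊕ ℤ/2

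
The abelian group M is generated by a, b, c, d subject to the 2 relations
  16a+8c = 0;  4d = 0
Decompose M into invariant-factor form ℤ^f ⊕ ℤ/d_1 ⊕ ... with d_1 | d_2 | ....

rank_ℚ(R)=2; free=4−2=2
SNF(R) diag = [4, 8] → torsion [4, 8]

Answer: M ≅ ℤ^2 ⊕ ℤ/4 ⊕ ℤ/8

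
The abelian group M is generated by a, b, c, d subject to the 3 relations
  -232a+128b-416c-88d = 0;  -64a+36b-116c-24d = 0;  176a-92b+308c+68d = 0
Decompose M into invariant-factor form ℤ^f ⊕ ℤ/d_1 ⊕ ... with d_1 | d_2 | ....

rank_ℚ(R)=3; free=4−3=1
SNF(R) diag = [4, 4, 8] → torsion [4, 4, 8]

Answer: M ≅ ℤ^1 ⊕ ℤ/4 ⊕ ℤ/4 ⊕ ℤ/8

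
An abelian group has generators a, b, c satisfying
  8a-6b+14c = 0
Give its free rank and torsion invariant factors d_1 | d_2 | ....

Answer: M ≅ ℤ^2 ⊕ ℤ/2

Derivation:
rank_ℚ(R)=1; free=3−1=2
SNF(R) diag = [2] → torsion [2]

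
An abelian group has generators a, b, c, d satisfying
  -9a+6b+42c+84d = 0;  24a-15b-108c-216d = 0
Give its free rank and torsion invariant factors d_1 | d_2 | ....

Answer: M ≅ ℤ^2 ⊕ ℤ/3 ⊕ ℤ/3

Derivation:
rank_ℚ(R)=2; free=4−2=2
SNF(R) diag = [3, 3] → torsion [3, 3]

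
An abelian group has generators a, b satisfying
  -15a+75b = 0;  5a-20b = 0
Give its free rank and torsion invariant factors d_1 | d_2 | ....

Answer: M ≅ ℤ/5 ⊕ ℤ/15

Derivation:
rank_ℚ(R)=2; free=2−2=0
SNF(R) diag = [5, 15] → torsion [5, 15]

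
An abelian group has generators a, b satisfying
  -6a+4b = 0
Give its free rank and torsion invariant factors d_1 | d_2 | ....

rank_ℚ(R)=1; free=2−1=1
SNF(R) diag = [2] → torsion [2]

Answer: M ≅ ℤ^1 ⊕ ℤ/2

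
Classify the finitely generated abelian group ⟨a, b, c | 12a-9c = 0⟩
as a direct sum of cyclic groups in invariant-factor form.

Answer: M ≅ ℤ^2 ⊕ ℤ/3

Derivation:
rank_ℚ(R)=1; free=3−1=2
SNF(R) diag = [3] → torsion [3]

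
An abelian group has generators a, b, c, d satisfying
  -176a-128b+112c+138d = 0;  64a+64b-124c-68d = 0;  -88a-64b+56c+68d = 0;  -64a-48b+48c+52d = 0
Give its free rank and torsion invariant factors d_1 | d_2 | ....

rank_ℚ(R)=4; free=4−4=0
SNF(R) diag = [2, 4, 8, 16] → torsion [2, 4, 8, 16]

Answer: M ≅ ℤ/2 ⊕ ℤ/4 ⊕ ℤ/8 ⊕ ℤ/16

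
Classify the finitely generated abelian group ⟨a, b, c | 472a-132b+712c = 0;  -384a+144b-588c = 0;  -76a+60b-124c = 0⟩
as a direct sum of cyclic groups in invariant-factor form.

rank_ℚ(R)=3; free=3−3=0
SNF(R) diag = [4, 12, 36] → torsion [4, 12, 36]

Answer: M ≅ ℤ/4 ⊕ ℤ/12 ⊕ ℤ/36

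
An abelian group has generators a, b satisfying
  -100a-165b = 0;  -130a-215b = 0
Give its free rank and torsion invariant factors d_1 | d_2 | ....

Answer: M ≅ ℤ/5 ⊕ ℤ/10

Derivation:
rank_ℚ(R)=2; free=2−2=0
SNF(R) diag = [5, 10] → torsion [5, 10]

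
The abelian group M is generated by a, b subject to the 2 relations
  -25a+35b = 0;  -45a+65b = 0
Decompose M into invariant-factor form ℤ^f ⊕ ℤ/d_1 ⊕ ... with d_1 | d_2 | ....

Answer: M ≅ ℤ/5 ⊕ ℤ/10

Derivation:
rank_ℚ(R)=2; free=2−2=0
SNF(R) diag = [5, 10] → torsion [5, 10]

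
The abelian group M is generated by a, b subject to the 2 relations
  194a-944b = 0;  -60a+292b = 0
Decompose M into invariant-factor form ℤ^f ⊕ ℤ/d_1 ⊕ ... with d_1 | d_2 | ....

Answer: M ≅ ℤ/2 ⊕ ℤ/4

Derivation:
rank_ℚ(R)=2; free=2−2=0
SNF(R) diag = [2, 4] → torsion [2, 4]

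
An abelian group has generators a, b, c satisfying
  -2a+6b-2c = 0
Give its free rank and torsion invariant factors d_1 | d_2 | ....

rank_ℚ(R)=1; free=3−1=2
SNF(R) diag = [2] → torsion [2]

Answer: M ≅ ℤ^2 ⊕ ℤ/2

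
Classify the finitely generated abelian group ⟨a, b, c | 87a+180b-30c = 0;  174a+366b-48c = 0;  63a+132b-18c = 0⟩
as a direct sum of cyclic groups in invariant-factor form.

Answer: M ≅ ℤ/3 ⊕ ℤ/6 ⊕ ℤ/12

Derivation:
rank_ℚ(R)=3; free=3−3=0
SNF(R) diag = [3, 6, 12] → torsion [3, 6, 12]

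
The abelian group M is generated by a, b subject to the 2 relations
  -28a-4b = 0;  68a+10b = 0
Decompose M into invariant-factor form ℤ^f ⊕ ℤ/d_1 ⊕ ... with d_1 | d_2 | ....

Answer: M ≅ ℤ/2 ⊕ ℤ/4

Derivation:
rank_ℚ(R)=2; free=2−2=0
SNF(R) diag = [2, 4] → torsion [2, 4]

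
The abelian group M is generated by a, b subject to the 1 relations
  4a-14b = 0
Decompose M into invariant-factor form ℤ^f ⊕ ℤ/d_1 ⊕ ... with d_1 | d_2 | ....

Answer: M ≅ ℤ^1 ⊕ ℤ/2

Derivation:
rank_ℚ(R)=1; free=2−1=1
SNF(R) diag = [2] → torsion [2]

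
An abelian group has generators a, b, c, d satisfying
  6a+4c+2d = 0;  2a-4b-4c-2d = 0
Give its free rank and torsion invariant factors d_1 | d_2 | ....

rank_ℚ(R)=2; free=4−2=2
SNF(R) diag = [2, 4] → torsion [2, 4]

Answer: M ≅ ℤ^2 ⊕ ℤ/2 ⊕ ℤ/4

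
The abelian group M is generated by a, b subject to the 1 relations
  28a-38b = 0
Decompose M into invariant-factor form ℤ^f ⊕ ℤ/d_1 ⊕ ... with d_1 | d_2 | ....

Answer: M ≅ ℤ^1 ⊕ ℤ/2

Derivation:
rank_ℚ(R)=1; free=2−1=1
SNF(R) diag = [2] → torsion [2]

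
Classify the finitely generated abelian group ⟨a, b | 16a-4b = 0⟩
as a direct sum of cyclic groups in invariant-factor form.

rank_ℚ(R)=1; free=2−1=1
SNF(R) diag = [4] → torsion [4]

Answer: M ≅ ℤ^1 ⊕ ℤ/4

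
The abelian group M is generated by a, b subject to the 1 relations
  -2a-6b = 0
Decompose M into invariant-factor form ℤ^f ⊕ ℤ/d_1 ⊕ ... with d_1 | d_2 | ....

Answer: M ≅ ℤ^1 ⊕ ℤ/2

Derivation:
rank_ℚ(R)=1; free=2−1=1
SNF(R) diag = [2] → torsion [2]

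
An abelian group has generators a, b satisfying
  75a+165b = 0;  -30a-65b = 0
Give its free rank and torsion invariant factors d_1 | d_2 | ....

rank_ℚ(R)=2; free=2−2=0
SNF(R) diag = [5, 15] → torsion [5, 15]

Answer: M ≅ ℤ/5 ⊕ ℤ/15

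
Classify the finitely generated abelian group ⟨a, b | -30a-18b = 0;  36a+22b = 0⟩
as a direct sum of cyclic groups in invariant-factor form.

Answer: M ≅ ℤ/2 ⊕ ℤ/6

Derivation:
rank_ℚ(R)=2; free=2−2=0
SNF(R) diag = [2, 6] → torsion [2, 6]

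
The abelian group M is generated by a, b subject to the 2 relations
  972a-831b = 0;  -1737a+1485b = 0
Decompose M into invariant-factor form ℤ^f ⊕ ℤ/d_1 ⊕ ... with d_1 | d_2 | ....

rank_ℚ(R)=2; free=2−2=0
SNF(R) diag = [3, 9] → torsion [3, 9]

Answer: M ≅ ℤ/3 ⊕ ℤ/9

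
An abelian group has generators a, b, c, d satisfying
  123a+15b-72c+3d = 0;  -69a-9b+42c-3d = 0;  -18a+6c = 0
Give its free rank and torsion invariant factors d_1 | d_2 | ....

rank_ℚ(R)=3; free=4−3=1
SNF(R) diag = [3, 6, 6] → torsion [3, 6, 6]

Answer: M ≅ ℤ^1 ⊕ ℤ/3 ⊕ ℤ/6 ⊕ ℤ/6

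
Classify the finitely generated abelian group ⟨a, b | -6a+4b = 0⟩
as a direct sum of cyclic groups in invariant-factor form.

Answer: M ≅ ℤ^1 ⊕ ℤ/2

Derivation:
rank_ℚ(R)=1; free=2−1=1
SNF(R) diag = [2] → torsion [2]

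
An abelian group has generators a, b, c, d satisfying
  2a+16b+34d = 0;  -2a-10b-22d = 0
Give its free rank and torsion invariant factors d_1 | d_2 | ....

rank_ℚ(R)=2; free=4−2=2
SNF(R) diag = [2, 6] → torsion [2, 6]

Answer: M ≅ ℤ^2 ⊕ ℤ/2 ⊕ ℤ/6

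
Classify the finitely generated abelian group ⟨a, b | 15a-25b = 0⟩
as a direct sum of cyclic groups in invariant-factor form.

rank_ℚ(R)=1; free=2−1=1
SNF(R) diag = [5] → torsion [5]

Answer: M ≅ ℤ^1 ⊕ ℤ/5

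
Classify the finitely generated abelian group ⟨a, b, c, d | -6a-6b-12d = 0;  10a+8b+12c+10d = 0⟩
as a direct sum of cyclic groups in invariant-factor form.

Answer: M ≅ ℤ^2 ⊕ ℤ/2 ⊕ ℤ/6

Derivation:
rank_ℚ(R)=2; free=4−2=2
SNF(R) diag = [2, 6] → torsion [2, 6]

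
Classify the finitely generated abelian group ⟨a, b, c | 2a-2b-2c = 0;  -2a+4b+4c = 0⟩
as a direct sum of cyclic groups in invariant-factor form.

Answer: M ≅ ℤ^1 ⊕ ℤ/2 ⊕ ℤ/2

Derivation:
rank_ℚ(R)=2; free=3−2=1
SNF(R) diag = [2, 2] → torsion [2, 2]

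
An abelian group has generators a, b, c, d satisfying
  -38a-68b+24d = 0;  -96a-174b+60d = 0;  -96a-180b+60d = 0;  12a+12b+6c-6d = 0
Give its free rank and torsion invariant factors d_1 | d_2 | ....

rank_ℚ(R)=4; free=4−4=0
SNF(R) diag = [2, 6, 6, 12] → torsion [2, 6, 6, 12]

Answer: M ≅ ℤ/2 ⊕ ℤ/6 ⊕ ℤ/6 ⊕ ℤ/12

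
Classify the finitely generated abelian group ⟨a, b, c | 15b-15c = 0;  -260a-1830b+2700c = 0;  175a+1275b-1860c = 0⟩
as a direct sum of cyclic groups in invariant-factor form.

Answer: M ≅ ℤ/5 ⊕ ℤ/15 ⊕ ℤ/30

Derivation:
rank_ℚ(R)=3; free=3−3=0
SNF(R) diag = [5, 15, 30] → torsion [5, 15, 30]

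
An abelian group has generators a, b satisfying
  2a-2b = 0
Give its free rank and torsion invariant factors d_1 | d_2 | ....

rank_ℚ(R)=1; free=2−1=1
SNF(R) diag = [2] → torsion [2]

Answer: M ≅ ℤ^1 ⊕ ℤ/2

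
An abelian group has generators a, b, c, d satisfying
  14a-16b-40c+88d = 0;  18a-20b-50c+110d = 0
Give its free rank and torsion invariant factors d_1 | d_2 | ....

rank_ℚ(R)=2; free=4−2=2
SNF(R) diag = [2, 2] → torsion [2, 2]

Answer: M ≅ ℤ^2 ⊕ ℤ/2 ⊕ ℤ/2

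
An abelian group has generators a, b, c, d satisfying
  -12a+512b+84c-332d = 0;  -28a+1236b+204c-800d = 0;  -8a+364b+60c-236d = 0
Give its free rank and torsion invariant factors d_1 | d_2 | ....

Answer: M ≅ ℤ^1 ⊕ ℤ/4 ⊕ ℤ/4 ⊕ ℤ/12

Derivation:
rank_ℚ(R)=3; free=4−3=1
SNF(R) diag = [4, 4, 12] → torsion [4, 4, 12]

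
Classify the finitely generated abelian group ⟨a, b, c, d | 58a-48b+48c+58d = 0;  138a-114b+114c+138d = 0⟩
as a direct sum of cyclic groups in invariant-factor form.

Answer: M ≅ ℤ^2 ⊕ ℤ/2 ⊕ ℤ/6

Derivation:
rank_ℚ(R)=2; free=4−2=2
SNF(R) diag = [2, 6] → torsion [2, 6]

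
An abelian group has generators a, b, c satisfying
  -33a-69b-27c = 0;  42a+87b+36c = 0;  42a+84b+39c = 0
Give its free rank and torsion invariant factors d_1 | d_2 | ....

rank_ℚ(R)=3; free=3−3=0
SNF(R) diag = [3, 3, 9] → torsion [3, 3, 9]

Answer: M ≅ ℤ/3 ⊕ ℤ/3 ⊕ ℤ/9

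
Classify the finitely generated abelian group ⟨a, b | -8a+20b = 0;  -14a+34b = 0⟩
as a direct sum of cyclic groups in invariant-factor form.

rank_ℚ(R)=2; free=2−2=0
SNF(R) diag = [2, 4] → torsion [2, 4]

Answer: M ≅ ℤ/2 ⊕ ℤ/4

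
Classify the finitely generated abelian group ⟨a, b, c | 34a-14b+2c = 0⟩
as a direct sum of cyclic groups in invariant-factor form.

Answer: M ≅ ℤ^2 ⊕ ℤ/2

Derivation:
rank_ℚ(R)=1; free=3−1=2
SNF(R) diag = [2] → torsion [2]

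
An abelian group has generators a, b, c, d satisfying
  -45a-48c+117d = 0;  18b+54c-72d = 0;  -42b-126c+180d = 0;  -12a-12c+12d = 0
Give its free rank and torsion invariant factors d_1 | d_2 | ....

rank_ℚ(R)=4; free=4−4=0
SNF(R) diag = [3, 6, 12, 36] → torsion [3, 6, 12, 36]

Answer: M ≅ ℤ/3 ⊕ ℤ/6 ⊕ ℤ/12 ⊕ ℤ/36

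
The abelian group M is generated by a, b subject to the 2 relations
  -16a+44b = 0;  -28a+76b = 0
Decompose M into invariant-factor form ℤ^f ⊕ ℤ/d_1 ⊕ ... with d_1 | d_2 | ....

Answer: M ≅ ℤ/4 ⊕ ℤ/4

Derivation:
rank_ℚ(R)=2; free=2−2=0
SNF(R) diag = [4, 4] → torsion [4, 4]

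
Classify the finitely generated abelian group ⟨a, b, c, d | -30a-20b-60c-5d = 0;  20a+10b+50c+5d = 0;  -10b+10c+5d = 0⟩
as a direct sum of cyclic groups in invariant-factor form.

rank_ℚ(R)=3; free=4−3=1
SNF(R) diag = [5, 10, 20] → torsion [5, 10, 20]

Answer: M ≅ ℤ^1 ⊕ ℤ/5 ⊕ ℤ/10 ⊕ ℤ/20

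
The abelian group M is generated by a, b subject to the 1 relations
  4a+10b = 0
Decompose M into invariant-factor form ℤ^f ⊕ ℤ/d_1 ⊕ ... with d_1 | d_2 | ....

Answer: M ≅ ℤ^1 ⊕ ℤ/2

Derivation:
rank_ℚ(R)=1; free=2−1=1
SNF(R) diag = [2] → torsion [2]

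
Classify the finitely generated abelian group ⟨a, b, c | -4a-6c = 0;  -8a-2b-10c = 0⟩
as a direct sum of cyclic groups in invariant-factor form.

Answer: M ≅ ℤ^1 ⊕ ℤ/2 ⊕ ℤ/2

Derivation:
rank_ℚ(R)=2; free=3−2=1
SNF(R) diag = [2, 2] → torsion [2, 2]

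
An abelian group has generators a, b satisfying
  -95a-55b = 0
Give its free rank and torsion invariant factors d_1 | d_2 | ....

rank_ℚ(R)=1; free=2−1=1
SNF(R) diag = [5] → torsion [5]

Answer: M ≅ ℤ^1 ⊕ ℤ/5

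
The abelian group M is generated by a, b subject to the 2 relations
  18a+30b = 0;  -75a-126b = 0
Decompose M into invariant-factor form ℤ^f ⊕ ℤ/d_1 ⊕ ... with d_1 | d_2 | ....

rank_ℚ(R)=2; free=2−2=0
SNF(R) diag = [3, 6] → torsion [3, 6]

Answer: M ≅ ℤ/3 ⊕ ℤ/6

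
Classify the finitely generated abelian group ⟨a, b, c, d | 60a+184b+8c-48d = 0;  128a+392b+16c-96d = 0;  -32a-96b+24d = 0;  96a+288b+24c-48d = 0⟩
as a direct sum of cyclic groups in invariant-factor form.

Answer: M ≅ ℤ/4 ⊕ ℤ/8 ⊕ ℤ/24 ⊕ ℤ/24

Derivation:
rank_ℚ(R)=4; free=4−4=0
SNF(R) diag = [4, 8, 24, 24] → torsion [4, 8, 24, 24]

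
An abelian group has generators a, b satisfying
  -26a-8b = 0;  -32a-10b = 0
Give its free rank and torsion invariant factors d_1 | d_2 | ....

rank_ℚ(R)=2; free=2−2=0
SNF(R) diag = [2, 2] → torsion [2, 2]

Answer: M ≅ ℤ/2 ⊕ ℤ/2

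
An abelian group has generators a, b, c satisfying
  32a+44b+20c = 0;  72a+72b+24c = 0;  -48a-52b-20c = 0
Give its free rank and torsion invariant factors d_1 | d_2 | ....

Answer: M ≅ ℤ/4 ⊕ ℤ/8 ⊕ ℤ/24

Derivation:
rank_ℚ(R)=3; free=3−3=0
SNF(R) diag = [4, 8, 24] → torsion [4, 8, 24]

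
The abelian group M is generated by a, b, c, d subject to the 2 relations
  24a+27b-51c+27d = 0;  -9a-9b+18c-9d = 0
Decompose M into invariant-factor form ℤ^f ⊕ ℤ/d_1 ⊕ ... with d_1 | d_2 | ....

Answer: M ≅ ℤ^2 ⊕ ℤ/3 ⊕ ℤ/9

Derivation:
rank_ℚ(R)=2; free=4−2=2
SNF(R) diag = [3, 9] → torsion [3, 9]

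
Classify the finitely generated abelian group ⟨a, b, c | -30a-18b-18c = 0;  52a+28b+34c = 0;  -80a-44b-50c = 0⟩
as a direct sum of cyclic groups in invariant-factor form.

rank_ℚ(R)=3; free=3−3=0
SNF(R) diag = [2, 6, 12] → torsion [2, 6, 12]

Answer: M ≅ ℤ/2 ⊕ ℤ/6 ⊕ ℤ/12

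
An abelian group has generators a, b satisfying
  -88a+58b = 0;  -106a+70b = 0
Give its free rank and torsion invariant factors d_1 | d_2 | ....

rank_ℚ(R)=2; free=2−2=0
SNF(R) diag = [2, 6] → torsion [2, 6]

Answer: M ≅ ℤ/2 ⊕ ℤ/6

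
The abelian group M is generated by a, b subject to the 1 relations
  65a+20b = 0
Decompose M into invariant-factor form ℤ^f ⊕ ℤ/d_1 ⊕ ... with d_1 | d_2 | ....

rank_ℚ(R)=1; free=2−1=1
SNF(R) diag = [5] → torsion [5]

Answer: M ≅ ℤ^1 ⊕ ℤ/5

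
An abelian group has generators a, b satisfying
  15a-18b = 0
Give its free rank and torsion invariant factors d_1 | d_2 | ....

Answer: M ≅ ℤ^1 ⊕ ℤ/3

Derivation:
rank_ℚ(R)=1; free=2−1=1
SNF(R) diag = [3] → torsion [3]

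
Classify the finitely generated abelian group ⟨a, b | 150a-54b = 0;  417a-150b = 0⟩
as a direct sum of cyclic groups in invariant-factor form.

rank_ℚ(R)=2; free=2−2=0
SNF(R) diag = [3, 6] → torsion [3, 6]

Answer: M ≅ ℤ/3 ⊕ ℤ/6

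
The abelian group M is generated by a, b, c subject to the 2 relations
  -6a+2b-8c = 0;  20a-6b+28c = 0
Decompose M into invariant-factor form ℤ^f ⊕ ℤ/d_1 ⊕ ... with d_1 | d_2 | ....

rank_ℚ(R)=2; free=3−2=1
SNF(R) diag = [2, 2] → torsion [2, 2]

Answer: M ≅ ℤ^1 ⊕ ℤ/2 ⊕ ℤ/2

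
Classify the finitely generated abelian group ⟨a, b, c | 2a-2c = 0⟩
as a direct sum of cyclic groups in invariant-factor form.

Answer: M ≅ ℤ^2 ⊕ ℤ/2

Derivation:
rank_ℚ(R)=1; free=3−1=2
SNF(R) diag = [2] → torsion [2]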